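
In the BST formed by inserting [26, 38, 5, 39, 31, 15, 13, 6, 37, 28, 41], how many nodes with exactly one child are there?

Tree built from: [26, 38, 5, 39, 31, 15, 13, 6, 37, 28, 41]
Tree (level-order array): [26, 5, 38, None, 15, 31, 39, 13, None, 28, 37, None, 41, 6]
Rule: These are nodes with exactly 1 non-null child.
Per-node child counts:
  node 26: 2 child(ren)
  node 5: 1 child(ren)
  node 15: 1 child(ren)
  node 13: 1 child(ren)
  node 6: 0 child(ren)
  node 38: 2 child(ren)
  node 31: 2 child(ren)
  node 28: 0 child(ren)
  node 37: 0 child(ren)
  node 39: 1 child(ren)
  node 41: 0 child(ren)
Matching nodes: [5, 15, 13, 39]
Count of nodes with exactly one child: 4


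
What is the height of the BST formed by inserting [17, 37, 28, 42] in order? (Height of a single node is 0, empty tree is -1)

Insertion order: [17, 37, 28, 42]
Tree (level-order array): [17, None, 37, 28, 42]
Compute height bottom-up (empty subtree = -1):
  height(28) = 1 + max(-1, -1) = 0
  height(42) = 1 + max(-1, -1) = 0
  height(37) = 1 + max(0, 0) = 1
  height(17) = 1 + max(-1, 1) = 2
Height = 2


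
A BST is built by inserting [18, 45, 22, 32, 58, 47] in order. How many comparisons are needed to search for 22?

Search path for 22: 18 -> 45 -> 22
Found: True
Comparisons: 3


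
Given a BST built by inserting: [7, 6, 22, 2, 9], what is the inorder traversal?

Tree insertion order: [7, 6, 22, 2, 9]
Tree (level-order array): [7, 6, 22, 2, None, 9]
Inorder traversal: [2, 6, 7, 9, 22]


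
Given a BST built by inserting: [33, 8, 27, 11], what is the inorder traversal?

Tree insertion order: [33, 8, 27, 11]
Tree (level-order array): [33, 8, None, None, 27, 11]
Inorder traversal: [8, 11, 27, 33]


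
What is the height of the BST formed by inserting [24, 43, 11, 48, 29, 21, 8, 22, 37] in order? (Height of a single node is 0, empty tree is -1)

Insertion order: [24, 43, 11, 48, 29, 21, 8, 22, 37]
Tree (level-order array): [24, 11, 43, 8, 21, 29, 48, None, None, None, 22, None, 37]
Compute height bottom-up (empty subtree = -1):
  height(8) = 1 + max(-1, -1) = 0
  height(22) = 1 + max(-1, -1) = 0
  height(21) = 1 + max(-1, 0) = 1
  height(11) = 1 + max(0, 1) = 2
  height(37) = 1 + max(-1, -1) = 0
  height(29) = 1 + max(-1, 0) = 1
  height(48) = 1 + max(-1, -1) = 0
  height(43) = 1 + max(1, 0) = 2
  height(24) = 1 + max(2, 2) = 3
Height = 3


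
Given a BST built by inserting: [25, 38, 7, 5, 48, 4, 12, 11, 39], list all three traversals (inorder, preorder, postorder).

Tree insertion order: [25, 38, 7, 5, 48, 4, 12, 11, 39]
Tree (level-order array): [25, 7, 38, 5, 12, None, 48, 4, None, 11, None, 39]
Inorder (L, root, R): [4, 5, 7, 11, 12, 25, 38, 39, 48]
Preorder (root, L, R): [25, 7, 5, 4, 12, 11, 38, 48, 39]
Postorder (L, R, root): [4, 5, 11, 12, 7, 39, 48, 38, 25]


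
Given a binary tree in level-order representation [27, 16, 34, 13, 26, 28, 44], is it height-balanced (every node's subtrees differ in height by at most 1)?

Tree (level-order array): [27, 16, 34, 13, 26, 28, 44]
Definition: a tree is height-balanced if, at every node, |h(left) - h(right)| <= 1 (empty subtree has height -1).
Bottom-up per-node check:
  node 13: h_left=-1, h_right=-1, diff=0 [OK], height=0
  node 26: h_left=-1, h_right=-1, diff=0 [OK], height=0
  node 16: h_left=0, h_right=0, diff=0 [OK], height=1
  node 28: h_left=-1, h_right=-1, diff=0 [OK], height=0
  node 44: h_left=-1, h_right=-1, diff=0 [OK], height=0
  node 34: h_left=0, h_right=0, diff=0 [OK], height=1
  node 27: h_left=1, h_right=1, diff=0 [OK], height=2
All nodes satisfy the balance condition.
Result: Balanced


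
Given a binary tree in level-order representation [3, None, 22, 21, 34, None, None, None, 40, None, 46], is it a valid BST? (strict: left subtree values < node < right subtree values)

Level-order array: [3, None, 22, 21, 34, None, None, None, 40, None, 46]
Validate using subtree bounds (lo, hi): at each node, require lo < value < hi,
then recurse left with hi=value and right with lo=value.
Preorder trace (stopping at first violation):
  at node 3 with bounds (-inf, +inf): OK
  at node 22 with bounds (3, +inf): OK
  at node 21 with bounds (3, 22): OK
  at node 34 with bounds (22, +inf): OK
  at node 40 with bounds (34, +inf): OK
  at node 46 with bounds (40, +inf): OK
No violation found at any node.
Result: Valid BST


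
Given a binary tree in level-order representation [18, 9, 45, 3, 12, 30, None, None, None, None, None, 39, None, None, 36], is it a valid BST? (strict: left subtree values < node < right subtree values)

Level-order array: [18, 9, 45, 3, 12, 30, None, None, None, None, None, 39, None, None, 36]
Validate using subtree bounds (lo, hi): at each node, require lo < value < hi,
then recurse left with hi=value and right with lo=value.
Preorder trace (stopping at first violation):
  at node 18 with bounds (-inf, +inf): OK
  at node 9 with bounds (-inf, 18): OK
  at node 3 with bounds (-inf, 9): OK
  at node 12 with bounds (9, 18): OK
  at node 45 with bounds (18, +inf): OK
  at node 30 with bounds (18, 45): OK
  at node 39 with bounds (18, 30): VIOLATION
Node 39 violates its bound: not (18 < 39 < 30).
Result: Not a valid BST


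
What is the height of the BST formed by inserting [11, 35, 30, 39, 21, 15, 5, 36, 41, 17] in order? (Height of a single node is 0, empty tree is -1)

Insertion order: [11, 35, 30, 39, 21, 15, 5, 36, 41, 17]
Tree (level-order array): [11, 5, 35, None, None, 30, 39, 21, None, 36, 41, 15, None, None, None, None, None, None, 17]
Compute height bottom-up (empty subtree = -1):
  height(5) = 1 + max(-1, -1) = 0
  height(17) = 1 + max(-1, -1) = 0
  height(15) = 1 + max(-1, 0) = 1
  height(21) = 1 + max(1, -1) = 2
  height(30) = 1 + max(2, -1) = 3
  height(36) = 1 + max(-1, -1) = 0
  height(41) = 1 + max(-1, -1) = 0
  height(39) = 1 + max(0, 0) = 1
  height(35) = 1 + max(3, 1) = 4
  height(11) = 1 + max(0, 4) = 5
Height = 5


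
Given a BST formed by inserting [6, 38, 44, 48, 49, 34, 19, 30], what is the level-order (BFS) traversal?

Tree insertion order: [6, 38, 44, 48, 49, 34, 19, 30]
Tree (level-order array): [6, None, 38, 34, 44, 19, None, None, 48, None, 30, None, 49]
BFS from the root, enqueuing left then right child of each popped node:
  queue [6] -> pop 6, enqueue [38], visited so far: [6]
  queue [38] -> pop 38, enqueue [34, 44], visited so far: [6, 38]
  queue [34, 44] -> pop 34, enqueue [19], visited so far: [6, 38, 34]
  queue [44, 19] -> pop 44, enqueue [48], visited so far: [6, 38, 34, 44]
  queue [19, 48] -> pop 19, enqueue [30], visited so far: [6, 38, 34, 44, 19]
  queue [48, 30] -> pop 48, enqueue [49], visited so far: [6, 38, 34, 44, 19, 48]
  queue [30, 49] -> pop 30, enqueue [none], visited so far: [6, 38, 34, 44, 19, 48, 30]
  queue [49] -> pop 49, enqueue [none], visited so far: [6, 38, 34, 44, 19, 48, 30, 49]
Result: [6, 38, 34, 44, 19, 48, 30, 49]


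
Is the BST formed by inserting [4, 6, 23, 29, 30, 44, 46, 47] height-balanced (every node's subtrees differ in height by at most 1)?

Tree (level-order array): [4, None, 6, None, 23, None, 29, None, 30, None, 44, None, 46, None, 47]
Definition: a tree is height-balanced if, at every node, |h(left) - h(right)| <= 1 (empty subtree has height -1).
Bottom-up per-node check:
  node 47: h_left=-1, h_right=-1, diff=0 [OK], height=0
  node 46: h_left=-1, h_right=0, diff=1 [OK], height=1
  node 44: h_left=-1, h_right=1, diff=2 [FAIL (|-1-1|=2 > 1)], height=2
  node 30: h_left=-1, h_right=2, diff=3 [FAIL (|-1-2|=3 > 1)], height=3
  node 29: h_left=-1, h_right=3, diff=4 [FAIL (|-1-3|=4 > 1)], height=4
  node 23: h_left=-1, h_right=4, diff=5 [FAIL (|-1-4|=5 > 1)], height=5
  node 6: h_left=-1, h_right=5, diff=6 [FAIL (|-1-5|=6 > 1)], height=6
  node 4: h_left=-1, h_right=6, diff=7 [FAIL (|-1-6|=7 > 1)], height=7
Node 44 violates the condition: |-1 - 1| = 2 > 1.
Result: Not balanced


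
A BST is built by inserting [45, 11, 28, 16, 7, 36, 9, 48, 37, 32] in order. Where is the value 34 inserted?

Starting tree (level order): [45, 11, 48, 7, 28, None, None, None, 9, 16, 36, None, None, None, None, 32, 37]
Insertion path: 45 -> 11 -> 28 -> 36 -> 32
Result: insert 34 as right child of 32
Final tree (level order): [45, 11, 48, 7, 28, None, None, None, 9, 16, 36, None, None, None, None, 32, 37, None, 34]


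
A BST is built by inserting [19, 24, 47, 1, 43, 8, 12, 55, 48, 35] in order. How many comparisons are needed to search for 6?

Search path for 6: 19 -> 1 -> 8
Found: False
Comparisons: 3


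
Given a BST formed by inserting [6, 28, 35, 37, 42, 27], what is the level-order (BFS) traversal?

Tree insertion order: [6, 28, 35, 37, 42, 27]
Tree (level-order array): [6, None, 28, 27, 35, None, None, None, 37, None, 42]
BFS from the root, enqueuing left then right child of each popped node:
  queue [6] -> pop 6, enqueue [28], visited so far: [6]
  queue [28] -> pop 28, enqueue [27, 35], visited so far: [6, 28]
  queue [27, 35] -> pop 27, enqueue [none], visited so far: [6, 28, 27]
  queue [35] -> pop 35, enqueue [37], visited so far: [6, 28, 27, 35]
  queue [37] -> pop 37, enqueue [42], visited so far: [6, 28, 27, 35, 37]
  queue [42] -> pop 42, enqueue [none], visited so far: [6, 28, 27, 35, 37, 42]
Result: [6, 28, 27, 35, 37, 42]


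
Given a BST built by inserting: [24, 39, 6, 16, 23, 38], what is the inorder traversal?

Tree insertion order: [24, 39, 6, 16, 23, 38]
Tree (level-order array): [24, 6, 39, None, 16, 38, None, None, 23]
Inorder traversal: [6, 16, 23, 24, 38, 39]


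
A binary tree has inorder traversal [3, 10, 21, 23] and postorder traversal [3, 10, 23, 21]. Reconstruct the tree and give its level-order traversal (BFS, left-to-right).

Inorder:   [3, 10, 21, 23]
Postorder: [3, 10, 23, 21]
Algorithm: postorder visits root last, so walk postorder right-to-left;
each value is the root of the current inorder slice — split it at that
value, recurse on the right subtree first, then the left.
Recursive splits:
  root=21; inorder splits into left=[3, 10], right=[23]
  root=23; inorder splits into left=[], right=[]
  root=10; inorder splits into left=[3], right=[]
  root=3; inorder splits into left=[], right=[]
Reconstructed level-order: [21, 10, 23, 3]


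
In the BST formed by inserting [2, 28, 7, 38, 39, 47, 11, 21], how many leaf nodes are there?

Tree built from: [2, 28, 7, 38, 39, 47, 11, 21]
Tree (level-order array): [2, None, 28, 7, 38, None, 11, None, 39, None, 21, None, 47]
Rule: A leaf has 0 children.
Per-node child counts:
  node 2: 1 child(ren)
  node 28: 2 child(ren)
  node 7: 1 child(ren)
  node 11: 1 child(ren)
  node 21: 0 child(ren)
  node 38: 1 child(ren)
  node 39: 1 child(ren)
  node 47: 0 child(ren)
Matching nodes: [21, 47]
Count of leaf nodes: 2


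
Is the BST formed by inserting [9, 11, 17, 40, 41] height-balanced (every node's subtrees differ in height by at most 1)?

Tree (level-order array): [9, None, 11, None, 17, None, 40, None, 41]
Definition: a tree is height-balanced if, at every node, |h(left) - h(right)| <= 1 (empty subtree has height -1).
Bottom-up per-node check:
  node 41: h_left=-1, h_right=-1, diff=0 [OK], height=0
  node 40: h_left=-1, h_right=0, diff=1 [OK], height=1
  node 17: h_left=-1, h_right=1, diff=2 [FAIL (|-1-1|=2 > 1)], height=2
  node 11: h_left=-1, h_right=2, diff=3 [FAIL (|-1-2|=3 > 1)], height=3
  node 9: h_left=-1, h_right=3, diff=4 [FAIL (|-1-3|=4 > 1)], height=4
Node 17 violates the condition: |-1 - 1| = 2 > 1.
Result: Not balanced


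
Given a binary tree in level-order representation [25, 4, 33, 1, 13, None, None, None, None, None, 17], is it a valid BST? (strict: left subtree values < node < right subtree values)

Level-order array: [25, 4, 33, 1, 13, None, None, None, None, None, 17]
Validate using subtree bounds (lo, hi): at each node, require lo < value < hi,
then recurse left with hi=value and right with lo=value.
Preorder trace (stopping at first violation):
  at node 25 with bounds (-inf, +inf): OK
  at node 4 with bounds (-inf, 25): OK
  at node 1 with bounds (-inf, 4): OK
  at node 13 with bounds (4, 25): OK
  at node 17 with bounds (13, 25): OK
  at node 33 with bounds (25, +inf): OK
No violation found at any node.
Result: Valid BST


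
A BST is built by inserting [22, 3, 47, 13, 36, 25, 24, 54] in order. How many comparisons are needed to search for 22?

Search path for 22: 22
Found: True
Comparisons: 1


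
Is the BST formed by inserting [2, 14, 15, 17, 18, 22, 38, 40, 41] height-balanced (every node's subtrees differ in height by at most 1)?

Tree (level-order array): [2, None, 14, None, 15, None, 17, None, 18, None, 22, None, 38, None, 40, None, 41]
Definition: a tree is height-balanced if, at every node, |h(left) - h(right)| <= 1 (empty subtree has height -1).
Bottom-up per-node check:
  node 41: h_left=-1, h_right=-1, diff=0 [OK], height=0
  node 40: h_left=-1, h_right=0, diff=1 [OK], height=1
  node 38: h_left=-1, h_right=1, diff=2 [FAIL (|-1-1|=2 > 1)], height=2
  node 22: h_left=-1, h_right=2, diff=3 [FAIL (|-1-2|=3 > 1)], height=3
  node 18: h_left=-1, h_right=3, diff=4 [FAIL (|-1-3|=4 > 1)], height=4
  node 17: h_left=-1, h_right=4, diff=5 [FAIL (|-1-4|=5 > 1)], height=5
  node 15: h_left=-1, h_right=5, diff=6 [FAIL (|-1-5|=6 > 1)], height=6
  node 14: h_left=-1, h_right=6, diff=7 [FAIL (|-1-6|=7 > 1)], height=7
  node 2: h_left=-1, h_right=7, diff=8 [FAIL (|-1-7|=8 > 1)], height=8
Node 38 violates the condition: |-1 - 1| = 2 > 1.
Result: Not balanced


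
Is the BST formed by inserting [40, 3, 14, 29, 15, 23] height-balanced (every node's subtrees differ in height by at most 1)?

Tree (level-order array): [40, 3, None, None, 14, None, 29, 15, None, None, 23]
Definition: a tree is height-balanced if, at every node, |h(left) - h(right)| <= 1 (empty subtree has height -1).
Bottom-up per-node check:
  node 23: h_left=-1, h_right=-1, diff=0 [OK], height=0
  node 15: h_left=-1, h_right=0, diff=1 [OK], height=1
  node 29: h_left=1, h_right=-1, diff=2 [FAIL (|1--1|=2 > 1)], height=2
  node 14: h_left=-1, h_right=2, diff=3 [FAIL (|-1-2|=3 > 1)], height=3
  node 3: h_left=-1, h_right=3, diff=4 [FAIL (|-1-3|=4 > 1)], height=4
  node 40: h_left=4, h_right=-1, diff=5 [FAIL (|4--1|=5 > 1)], height=5
Node 29 violates the condition: |1 - -1| = 2 > 1.
Result: Not balanced


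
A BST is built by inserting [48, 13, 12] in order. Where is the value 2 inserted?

Starting tree (level order): [48, 13, None, 12]
Insertion path: 48 -> 13 -> 12
Result: insert 2 as left child of 12
Final tree (level order): [48, 13, None, 12, None, 2]


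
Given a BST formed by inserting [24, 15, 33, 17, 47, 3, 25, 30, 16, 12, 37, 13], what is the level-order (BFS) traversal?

Tree insertion order: [24, 15, 33, 17, 47, 3, 25, 30, 16, 12, 37, 13]
Tree (level-order array): [24, 15, 33, 3, 17, 25, 47, None, 12, 16, None, None, 30, 37, None, None, 13]
BFS from the root, enqueuing left then right child of each popped node:
  queue [24] -> pop 24, enqueue [15, 33], visited so far: [24]
  queue [15, 33] -> pop 15, enqueue [3, 17], visited so far: [24, 15]
  queue [33, 3, 17] -> pop 33, enqueue [25, 47], visited so far: [24, 15, 33]
  queue [3, 17, 25, 47] -> pop 3, enqueue [12], visited so far: [24, 15, 33, 3]
  queue [17, 25, 47, 12] -> pop 17, enqueue [16], visited so far: [24, 15, 33, 3, 17]
  queue [25, 47, 12, 16] -> pop 25, enqueue [30], visited so far: [24, 15, 33, 3, 17, 25]
  queue [47, 12, 16, 30] -> pop 47, enqueue [37], visited so far: [24, 15, 33, 3, 17, 25, 47]
  queue [12, 16, 30, 37] -> pop 12, enqueue [13], visited so far: [24, 15, 33, 3, 17, 25, 47, 12]
  queue [16, 30, 37, 13] -> pop 16, enqueue [none], visited so far: [24, 15, 33, 3, 17, 25, 47, 12, 16]
  queue [30, 37, 13] -> pop 30, enqueue [none], visited so far: [24, 15, 33, 3, 17, 25, 47, 12, 16, 30]
  queue [37, 13] -> pop 37, enqueue [none], visited so far: [24, 15, 33, 3, 17, 25, 47, 12, 16, 30, 37]
  queue [13] -> pop 13, enqueue [none], visited so far: [24, 15, 33, 3, 17, 25, 47, 12, 16, 30, 37, 13]
Result: [24, 15, 33, 3, 17, 25, 47, 12, 16, 30, 37, 13]


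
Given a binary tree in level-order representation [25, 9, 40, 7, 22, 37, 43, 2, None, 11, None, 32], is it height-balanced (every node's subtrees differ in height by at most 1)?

Tree (level-order array): [25, 9, 40, 7, 22, 37, 43, 2, None, 11, None, 32]
Definition: a tree is height-balanced if, at every node, |h(left) - h(right)| <= 1 (empty subtree has height -1).
Bottom-up per-node check:
  node 2: h_left=-1, h_right=-1, diff=0 [OK], height=0
  node 7: h_left=0, h_right=-1, diff=1 [OK], height=1
  node 11: h_left=-1, h_right=-1, diff=0 [OK], height=0
  node 22: h_left=0, h_right=-1, diff=1 [OK], height=1
  node 9: h_left=1, h_right=1, diff=0 [OK], height=2
  node 32: h_left=-1, h_right=-1, diff=0 [OK], height=0
  node 37: h_left=0, h_right=-1, diff=1 [OK], height=1
  node 43: h_left=-1, h_right=-1, diff=0 [OK], height=0
  node 40: h_left=1, h_right=0, diff=1 [OK], height=2
  node 25: h_left=2, h_right=2, diff=0 [OK], height=3
All nodes satisfy the balance condition.
Result: Balanced


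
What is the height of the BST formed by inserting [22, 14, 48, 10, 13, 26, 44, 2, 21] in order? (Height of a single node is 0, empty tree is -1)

Insertion order: [22, 14, 48, 10, 13, 26, 44, 2, 21]
Tree (level-order array): [22, 14, 48, 10, 21, 26, None, 2, 13, None, None, None, 44]
Compute height bottom-up (empty subtree = -1):
  height(2) = 1 + max(-1, -1) = 0
  height(13) = 1 + max(-1, -1) = 0
  height(10) = 1 + max(0, 0) = 1
  height(21) = 1 + max(-1, -1) = 0
  height(14) = 1 + max(1, 0) = 2
  height(44) = 1 + max(-1, -1) = 0
  height(26) = 1 + max(-1, 0) = 1
  height(48) = 1 + max(1, -1) = 2
  height(22) = 1 + max(2, 2) = 3
Height = 3


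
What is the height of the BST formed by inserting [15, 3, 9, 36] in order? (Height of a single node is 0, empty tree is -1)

Insertion order: [15, 3, 9, 36]
Tree (level-order array): [15, 3, 36, None, 9]
Compute height bottom-up (empty subtree = -1):
  height(9) = 1 + max(-1, -1) = 0
  height(3) = 1 + max(-1, 0) = 1
  height(36) = 1 + max(-1, -1) = 0
  height(15) = 1 + max(1, 0) = 2
Height = 2


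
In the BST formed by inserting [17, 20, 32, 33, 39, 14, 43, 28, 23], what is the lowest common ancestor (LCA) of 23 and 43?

Tree insertion order: [17, 20, 32, 33, 39, 14, 43, 28, 23]
Tree (level-order array): [17, 14, 20, None, None, None, 32, 28, 33, 23, None, None, 39, None, None, None, 43]
In a BST, the LCA of p=23, q=43 is the first node v on the
root-to-leaf path with p <= v <= q (go left if both < v, right if both > v).
Walk from root:
  at 17: both 23 and 43 > 17, go right
  at 20: both 23 and 43 > 20, go right
  at 32: 23 <= 32 <= 43, this is the LCA
LCA = 32


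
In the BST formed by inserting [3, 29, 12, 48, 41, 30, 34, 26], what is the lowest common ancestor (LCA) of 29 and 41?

Tree insertion order: [3, 29, 12, 48, 41, 30, 34, 26]
Tree (level-order array): [3, None, 29, 12, 48, None, 26, 41, None, None, None, 30, None, None, 34]
In a BST, the LCA of p=29, q=41 is the first node v on the
root-to-leaf path with p <= v <= q (go left if both < v, right if both > v).
Walk from root:
  at 3: both 29 and 41 > 3, go right
  at 29: 29 <= 29 <= 41, this is the LCA
LCA = 29


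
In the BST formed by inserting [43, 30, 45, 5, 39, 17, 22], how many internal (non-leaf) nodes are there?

Tree built from: [43, 30, 45, 5, 39, 17, 22]
Tree (level-order array): [43, 30, 45, 5, 39, None, None, None, 17, None, None, None, 22]
Rule: An internal node has at least one child.
Per-node child counts:
  node 43: 2 child(ren)
  node 30: 2 child(ren)
  node 5: 1 child(ren)
  node 17: 1 child(ren)
  node 22: 0 child(ren)
  node 39: 0 child(ren)
  node 45: 0 child(ren)
Matching nodes: [43, 30, 5, 17]
Count of internal (non-leaf) nodes: 4


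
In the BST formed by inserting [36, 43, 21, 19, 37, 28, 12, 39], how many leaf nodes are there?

Tree built from: [36, 43, 21, 19, 37, 28, 12, 39]
Tree (level-order array): [36, 21, 43, 19, 28, 37, None, 12, None, None, None, None, 39]
Rule: A leaf has 0 children.
Per-node child counts:
  node 36: 2 child(ren)
  node 21: 2 child(ren)
  node 19: 1 child(ren)
  node 12: 0 child(ren)
  node 28: 0 child(ren)
  node 43: 1 child(ren)
  node 37: 1 child(ren)
  node 39: 0 child(ren)
Matching nodes: [12, 28, 39]
Count of leaf nodes: 3


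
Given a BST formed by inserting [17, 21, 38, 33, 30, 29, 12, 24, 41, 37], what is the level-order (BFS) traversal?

Tree insertion order: [17, 21, 38, 33, 30, 29, 12, 24, 41, 37]
Tree (level-order array): [17, 12, 21, None, None, None, 38, 33, 41, 30, 37, None, None, 29, None, None, None, 24]
BFS from the root, enqueuing left then right child of each popped node:
  queue [17] -> pop 17, enqueue [12, 21], visited so far: [17]
  queue [12, 21] -> pop 12, enqueue [none], visited so far: [17, 12]
  queue [21] -> pop 21, enqueue [38], visited so far: [17, 12, 21]
  queue [38] -> pop 38, enqueue [33, 41], visited so far: [17, 12, 21, 38]
  queue [33, 41] -> pop 33, enqueue [30, 37], visited so far: [17, 12, 21, 38, 33]
  queue [41, 30, 37] -> pop 41, enqueue [none], visited so far: [17, 12, 21, 38, 33, 41]
  queue [30, 37] -> pop 30, enqueue [29], visited so far: [17, 12, 21, 38, 33, 41, 30]
  queue [37, 29] -> pop 37, enqueue [none], visited so far: [17, 12, 21, 38, 33, 41, 30, 37]
  queue [29] -> pop 29, enqueue [24], visited so far: [17, 12, 21, 38, 33, 41, 30, 37, 29]
  queue [24] -> pop 24, enqueue [none], visited so far: [17, 12, 21, 38, 33, 41, 30, 37, 29, 24]
Result: [17, 12, 21, 38, 33, 41, 30, 37, 29, 24]


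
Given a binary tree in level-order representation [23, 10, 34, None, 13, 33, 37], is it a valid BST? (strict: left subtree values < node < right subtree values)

Level-order array: [23, 10, 34, None, 13, 33, 37]
Validate using subtree bounds (lo, hi): at each node, require lo < value < hi,
then recurse left with hi=value and right with lo=value.
Preorder trace (stopping at first violation):
  at node 23 with bounds (-inf, +inf): OK
  at node 10 with bounds (-inf, 23): OK
  at node 13 with bounds (10, 23): OK
  at node 34 with bounds (23, +inf): OK
  at node 33 with bounds (23, 34): OK
  at node 37 with bounds (34, +inf): OK
No violation found at any node.
Result: Valid BST


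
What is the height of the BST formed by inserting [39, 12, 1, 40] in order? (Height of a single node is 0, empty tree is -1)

Insertion order: [39, 12, 1, 40]
Tree (level-order array): [39, 12, 40, 1]
Compute height bottom-up (empty subtree = -1):
  height(1) = 1 + max(-1, -1) = 0
  height(12) = 1 + max(0, -1) = 1
  height(40) = 1 + max(-1, -1) = 0
  height(39) = 1 + max(1, 0) = 2
Height = 2


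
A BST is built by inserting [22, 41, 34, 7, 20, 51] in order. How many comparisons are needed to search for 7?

Search path for 7: 22 -> 7
Found: True
Comparisons: 2


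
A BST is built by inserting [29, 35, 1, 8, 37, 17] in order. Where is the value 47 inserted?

Starting tree (level order): [29, 1, 35, None, 8, None, 37, None, 17]
Insertion path: 29 -> 35 -> 37
Result: insert 47 as right child of 37
Final tree (level order): [29, 1, 35, None, 8, None, 37, None, 17, None, 47]


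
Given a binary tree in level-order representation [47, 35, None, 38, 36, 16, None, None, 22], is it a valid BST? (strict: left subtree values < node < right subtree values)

Level-order array: [47, 35, None, 38, 36, 16, None, None, 22]
Validate using subtree bounds (lo, hi): at each node, require lo < value < hi,
then recurse left with hi=value and right with lo=value.
Preorder trace (stopping at first violation):
  at node 47 with bounds (-inf, +inf): OK
  at node 35 with bounds (-inf, 47): OK
  at node 38 with bounds (-inf, 35): VIOLATION
Node 38 violates its bound: not (-inf < 38 < 35).
Result: Not a valid BST


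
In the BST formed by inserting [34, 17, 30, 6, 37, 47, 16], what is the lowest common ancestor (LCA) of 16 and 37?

Tree insertion order: [34, 17, 30, 6, 37, 47, 16]
Tree (level-order array): [34, 17, 37, 6, 30, None, 47, None, 16]
In a BST, the LCA of p=16, q=37 is the first node v on the
root-to-leaf path with p <= v <= q (go left if both < v, right if both > v).
Walk from root:
  at 34: 16 <= 34 <= 37, this is the LCA
LCA = 34


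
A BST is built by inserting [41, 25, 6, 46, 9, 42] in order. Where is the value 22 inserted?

Starting tree (level order): [41, 25, 46, 6, None, 42, None, None, 9]
Insertion path: 41 -> 25 -> 6 -> 9
Result: insert 22 as right child of 9
Final tree (level order): [41, 25, 46, 6, None, 42, None, None, 9, None, None, None, 22]


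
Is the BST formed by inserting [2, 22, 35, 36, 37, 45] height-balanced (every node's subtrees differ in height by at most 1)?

Tree (level-order array): [2, None, 22, None, 35, None, 36, None, 37, None, 45]
Definition: a tree is height-balanced if, at every node, |h(left) - h(right)| <= 1 (empty subtree has height -1).
Bottom-up per-node check:
  node 45: h_left=-1, h_right=-1, diff=0 [OK], height=0
  node 37: h_left=-1, h_right=0, diff=1 [OK], height=1
  node 36: h_left=-1, h_right=1, diff=2 [FAIL (|-1-1|=2 > 1)], height=2
  node 35: h_left=-1, h_right=2, diff=3 [FAIL (|-1-2|=3 > 1)], height=3
  node 22: h_left=-1, h_right=3, diff=4 [FAIL (|-1-3|=4 > 1)], height=4
  node 2: h_left=-1, h_right=4, diff=5 [FAIL (|-1-4|=5 > 1)], height=5
Node 36 violates the condition: |-1 - 1| = 2 > 1.
Result: Not balanced


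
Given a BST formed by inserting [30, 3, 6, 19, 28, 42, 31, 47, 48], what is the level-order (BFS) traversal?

Tree insertion order: [30, 3, 6, 19, 28, 42, 31, 47, 48]
Tree (level-order array): [30, 3, 42, None, 6, 31, 47, None, 19, None, None, None, 48, None, 28]
BFS from the root, enqueuing left then right child of each popped node:
  queue [30] -> pop 30, enqueue [3, 42], visited so far: [30]
  queue [3, 42] -> pop 3, enqueue [6], visited so far: [30, 3]
  queue [42, 6] -> pop 42, enqueue [31, 47], visited so far: [30, 3, 42]
  queue [6, 31, 47] -> pop 6, enqueue [19], visited so far: [30, 3, 42, 6]
  queue [31, 47, 19] -> pop 31, enqueue [none], visited so far: [30, 3, 42, 6, 31]
  queue [47, 19] -> pop 47, enqueue [48], visited so far: [30, 3, 42, 6, 31, 47]
  queue [19, 48] -> pop 19, enqueue [28], visited so far: [30, 3, 42, 6, 31, 47, 19]
  queue [48, 28] -> pop 48, enqueue [none], visited so far: [30, 3, 42, 6, 31, 47, 19, 48]
  queue [28] -> pop 28, enqueue [none], visited so far: [30, 3, 42, 6, 31, 47, 19, 48, 28]
Result: [30, 3, 42, 6, 31, 47, 19, 48, 28]


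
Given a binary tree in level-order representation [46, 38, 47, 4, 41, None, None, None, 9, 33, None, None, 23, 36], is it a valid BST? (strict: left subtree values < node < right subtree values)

Level-order array: [46, 38, 47, 4, 41, None, None, None, 9, 33, None, None, 23, 36]
Validate using subtree bounds (lo, hi): at each node, require lo < value < hi,
then recurse left with hi=value and right with lo=value.
Preorder trace (stopping at first violation):
  at node 46 with bounds (-inf, +inf): OK
  at node 38 with bounds (-inf, 46): OK
  at node 4 with bounds (-inf, 38): OK
  at node 9 with bounds (4, 38): OK
  at node 23 with bounds (9, 38): OK
  at node 41 with bounds (38, 46): OK
  at node 33 with bounds (38, 41): VIOLATION
Node 33 violates its bound: not (38 < 33 < 41).
Result: Not a valid BST


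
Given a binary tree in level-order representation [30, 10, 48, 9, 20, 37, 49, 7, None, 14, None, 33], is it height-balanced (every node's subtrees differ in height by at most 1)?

Tree (level-order array): [30, 10, 48, 9, 20, 37, 49, 7, None, 14, None, 33]
Definition: a tree is height-balanced if, at every node, |h(left) - h(right)| <= 1 (empty subtree has height -1).
Bottom-up per-node check:
  node 7: h_left=-1, h_right=-1, diff=0 [OK], height=0
  node 9: h_left=0, h_right=-1, diff=1 [OK], height=1
  node 14: h_left=-1, h_right=-1, diff=0 [OK], height=0
  node 20: h_left=0, h_right=-1, diff=1 [OK], height=1
  node 10: h_left=1, h_right=1, diff=0 [OK], height=2
  node 33: h_left=-1, h_right=-1, diff=0 [OK], height=0
  node 37: h_left=0, h_right=-1, diff=1 [OK], height=1
  node 49: h_left=-1, h_right=-1, diff=0 [OK], height=0
  node 48: h_left=1, h_right=0, diff=1 [OK], height=2
  node 30: h_left=2, h_right=2, diff=0 [OK], height=3
All nodes satisfy the balance condition.
Result: Balanced


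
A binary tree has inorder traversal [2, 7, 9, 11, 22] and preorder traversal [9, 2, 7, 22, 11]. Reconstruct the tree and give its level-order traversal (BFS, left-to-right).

Inorder:  [2, 7, 9, 11, 22]
Preorder: [9, 2, 7, 22, 11]
Algorithm: preorder visits root first, so consume preorder in order;
for each root, split the current inorder slice at that value into
left-subtree inorder and right-subtree inorder, then recurse.
Recursive splits:
  root=9; inorder splits into left=[2, 7], right=[11, 22]
  root=2; inorder splits into left=[], right=[7]
  root=7; inorder splits into left=[], right=[]
  root=22; inorder splits into left=[11], right=[]
  root=11; inorder splits into left=[], right=[]
Reconstructed level-order: [9, 2, 22, 7, 11]


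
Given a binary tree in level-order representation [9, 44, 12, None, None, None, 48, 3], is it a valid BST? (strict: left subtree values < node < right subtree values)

Level-order array: [9, 44, 12, None, None, None, 48, 3]
Validate using subtree bounds (lo, hi): at each node, require lo < value < hi,
then recurse left with hi=value and right with lo=value.
Preorder trace (stopping at first violation):
  at node 9 with bounds (-inf, +inf): OK
  at node 44 with bounds (-inf, 9): VIOLATION
Node 44 violates its bound: not (-inf < 44 < 9).
Result: Not a valid BST


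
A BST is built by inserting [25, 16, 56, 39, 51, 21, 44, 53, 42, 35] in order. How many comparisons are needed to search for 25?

Search path for 25: 25
Found: True
Comparisons: 1


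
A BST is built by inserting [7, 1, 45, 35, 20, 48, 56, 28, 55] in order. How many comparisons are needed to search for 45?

Search path for 45: 7 -> 45
Found: True
Comparisons: 2


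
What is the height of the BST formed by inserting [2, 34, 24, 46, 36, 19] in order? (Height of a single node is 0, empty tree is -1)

Insertion order: [2, 34, 24, 46, 36, 19]
Tree (level-order array): [2, None, 34, 24, 46, 19, None, 36]
Compute height bottom-up (empty subtree = -1):
  height(19) = 1 + max(-1, -1) = 0
  height(24) = 1 + max(0, -1) = 1
  height(36) = 1 + max(-1, -1) = 0
  height(46) = 1 + max(0, -1) = 1
  height(34) = 1 + max(1, 1) = 2
  height(2) = 1 + max(-1, 2) = 3
Height = 3


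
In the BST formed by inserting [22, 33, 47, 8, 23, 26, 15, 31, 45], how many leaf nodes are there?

Tree built from: [22, 33, 47, 8, 23, 26, 15, 31, 45]
Tree (level-order array): [22, 8, 33, None, 15, 23, 47, None, None, None, 26, 45, None, None, 31]
Rule: A leaf has 0 children.
Per-node child counts:
  node 22: 2 child(ren)
  node 8: 1 child(ren)
  node 15: 0 child(ren)
  node 33: 2 child(ren)
  node 23: 1 child(ren)
  node 26: 1 child(ren)
  node 31: 0 child(ren)
  node 47: 1 child(ren)
  node 45: 0 child(ren)
Matching nodes: [15, 31, 45]
Count of leaf nodes: 3


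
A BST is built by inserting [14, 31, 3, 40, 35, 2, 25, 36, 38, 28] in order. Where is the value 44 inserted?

Starting tree (level order): [14, 3, 31, 2, None, 25, 40, None, None, None, 28, 35, None, None, None, None, 36, None, 38]
Insertion path: 14 -> 31 -> 40
Result: insert 44 as right child of 40
Final tree (level order): [14, 3, 31, 2, None, 25, 40, None, None, None, 28, 35, 44, None, None, None, 36, None, None, None, 38]


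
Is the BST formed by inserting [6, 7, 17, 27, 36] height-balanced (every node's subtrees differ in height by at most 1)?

Tree (level-order array): [6, None, 7, None, 17, None, 27, None, 36]
Definition: a tree is height-balanced if, at every node, |h(left) - h(right)| <= 1 (empty subtree has height -1).
Bottom-up per-node check:
  node 36: h_left=-1, h_right=-1, diff=0 [OK], height=0
  node 27: h_left=-1, h_right=0, diff=1 [OK], height=1
  node 17: h_left=-1, h_right=1, diff=2 [FAIL (|-1-1|=2 > 1)], height=2
  node 7: h_left=-1, h_right=2, diff=3 [FAIL (|-1-2|=3 > 1)], height=3
  node 6: h_left=-1, h_right=3, diff=4 [FAIL (|-1-3|=4 > 1)], height=4
Node 17 violates the condition: |-1 - 1| = 2 > 1.
Result: Not balanced


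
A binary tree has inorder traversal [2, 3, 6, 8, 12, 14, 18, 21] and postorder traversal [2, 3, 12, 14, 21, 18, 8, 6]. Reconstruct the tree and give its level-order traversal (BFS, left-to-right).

Inorder:   [2, 3, 6, 8, 12, 14, 18, 21]
Postorder: [2, 3, 12, 14, 21, 18, 8, 6]
Algorithm: postorder visits root last, so walk postorder right-to-left;
each value is the root of the current inorder slice — split it at that
value, recurse on the right subtree first, then the left.
Recursive splits:
  root=6; inorder splits into left=[2, 3], right=[8, 12, 14, 18, 21]
  root=8; inorder splits into left=[], right=[12, 14, 18, 21]
  root=18; inorder splits into left=[12, 14], right=[21]
  root=21; inorder splits into left=[], right=[]
  root=14; inorder splits into left=[12], right=[]
  root=12; inorder splits into left=[], right=[]
  root=3; inorder splits into left=[2], right=[]
  root=2; inorder splits into left=[], right=[]
Reconstructed level-order: [6, 3, 8, 2, 18, 14, 21, 12]


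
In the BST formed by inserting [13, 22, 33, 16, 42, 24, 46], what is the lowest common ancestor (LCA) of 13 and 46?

Tree insertion order: [13, 22, 33, 16, 42, 24, 46]
Tree (level-order array): [13, None, 22, 16, 33, None, None, 24, 42, None, None, None, 46]
In a BST, the LCA of p=13, q=46 is the first node v on the
root-to-leaf path with p <= v <= q (go left if both < v, right if both > v).
Walk from root:
  at 13: 13 <= 13 <= 46, this is the LCA
LCA = 13


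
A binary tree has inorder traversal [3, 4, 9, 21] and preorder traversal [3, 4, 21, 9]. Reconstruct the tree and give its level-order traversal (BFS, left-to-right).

Inorder:  [3, 4, 9, 21]
Preorder: [3, 4, 21, 9]
Algorithm: preorder visits root first, so consume preorder in order;
for each root, split the current inorder slice at that value into
left-subtree inorder and right-subtree inorder, then recurse.
Recursive splits:
  root=3; inorder splits into left=[], right=[4, 9, 21]
  root=4; inorder splits into left=[], right=[9, 21]
  root=21; inorder splits into left=[9], right=[]
  root=9; inorder splits into left=[], right=[]
Reconstructed level-order: [3, 4, 21, 9]


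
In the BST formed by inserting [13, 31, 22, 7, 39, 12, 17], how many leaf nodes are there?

Tree built from: [13, 31, 22, 7, 39, 12, 17]
Tree (level-order array): [13, 7, 31, None, 12, 22, 39, None, None, 17]
Rule: A leaf has 0 children.
Per-node child counts:
  node 13: 2 child(ren)
  node 7: 1 child(ren)
  node 12: 0 child(ren)
  node 31: 2 child(ren)
  node 22: 1 child(ren)
  node 17: 0 child(ren)
  node 39: 0 child(ren)
Matching nodes: [12, 17, 39]
Count of leaf nodes: 3


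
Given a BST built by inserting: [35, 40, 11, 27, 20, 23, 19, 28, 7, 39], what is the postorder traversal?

Tree insertion order: [35, 40, 11, 27, 20, 23, 19, 28, 7, 39]
Tree (level-order array): [35, 11, 40, 7, 27, 39, None, None, None, 20, 28, None, None, 19, 23]
Postorder traversal: [7, 19, 23, 20, 28, 27, 11, 39, 40, 35]


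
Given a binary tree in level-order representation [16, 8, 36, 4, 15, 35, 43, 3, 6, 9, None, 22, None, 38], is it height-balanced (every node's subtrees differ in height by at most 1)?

Tree (level-order array): [16, 8, 36, 4, 15, 35, 43, 3, 6, 9, None, 22, None, 38]
Definition: a tree is height-balanced if, at every node, |h(left) - h(right)| <= 1 (empty subtree has height -1).
Bottom-up per-node check:
  node 3: h_left=-1, h_right=-1, diff=0 [OK], height=0
  node 6: h_left=-1, h_right=-1, diff=0 [OK], height=0
  node 4: h_left=0, h_right=0, diff=0 [OK], height=1
  node 9: h_left=-1, h_right=-1, diff=0 [OK], height=0
  node 15: h_left=0, h_right=-1, diff=1 [OK], height=1
  node 8: h_left=1, h_right=1, diff=0 [OK], height=2
  node 22: h_left=-1, h_right=-1, diff=0 [OK], height=0
  node 35: h_left=0, h_right=-1, diff=1 [OK], height=1
  node 38: h_left=-1, h_right=-1, diff=0 [OK], height=0
  node 43: h_left=0, h_right=-1, diff=1 [OK], height=1
  node 36: h_left=1, h_right=1, diff=0 [OK], height=2
  node 16: h_left=2, h_right=2, diff=0 [OK], height=3
All nodes satisfy the balance condition.
Result: Balanced


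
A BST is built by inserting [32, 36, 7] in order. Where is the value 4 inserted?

Starting tree (level order): [32, 7, 36]
Insertion path: 32 -> 7
Result: insert 4 as left child of 7
Final tree (level order): [32, 7, 36, 4]


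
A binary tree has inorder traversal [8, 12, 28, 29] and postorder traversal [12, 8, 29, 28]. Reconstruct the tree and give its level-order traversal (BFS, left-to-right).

Inorder:   [8, 12, 28, 29]
Postorder: [12, 8, 29, 28]
Algorithm: postorder visits root last, so walk postorder right-to-left;
each value is the root of the current inorder slice — split it at that
value, recurse on the right subtree first, then the left.
Recursive splits:
  root=28; inorder splits into left=[8, 12], right=[29]
  root=29; inorder splits into left=[], right=[]
  root=8; inorder splits into left=[], right=[12]
  root=12; inorder splits into left=[], right=[]
Reconstructed level-order: [28, 8, 29, 12]


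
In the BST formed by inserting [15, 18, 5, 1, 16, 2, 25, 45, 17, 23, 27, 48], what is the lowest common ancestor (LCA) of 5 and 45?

Tree insertion order: [15, 18, 5, 1, 16, 2, 25, 45, 17, 23, 27, 48]
Tree (level-order array): [15, 5, 18, 1, None, 16, 25, None, 2, None, 17, 23, 45, None, None, None, None, None, None, 27, 48]
In a BST, the LCA of p=5, q=45 is the first node v on the
root-to-leaf path with p <= v <= q (go left if both < v, right if both > v).
Walk from root:
  at 15: 5 <= 15 <= 45, this is the LCA
LCA = 15


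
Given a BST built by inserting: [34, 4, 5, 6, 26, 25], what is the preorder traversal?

Tree insertion order: [34, 4, 5, 6, 26, 25]
Tree (level-order array): [34, 4, None, None, 5, None, 6, None, 26, 25]
Preorder traversal: [34, 4, 5, 6, 26, 25]


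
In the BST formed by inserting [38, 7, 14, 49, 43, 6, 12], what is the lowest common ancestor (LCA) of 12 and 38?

Tree insertion order: [38, 7, 14, 49, 43, 6, 12]
Tree (level-order array): [38, 7, 49, 6, 14, 43, None, None, None, 12]
In a BST, the LCA of p=12, q=38 is the first node v on the
root-to-leaf path with p <= v <= q (go left if both < v, right if both > v).
Walk from root:
  at 38: 12 <= 38 <= 38, this is the LCA
LCA = 38


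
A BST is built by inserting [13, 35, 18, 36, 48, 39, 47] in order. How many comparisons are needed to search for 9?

Search path for 9: 13
Found: False
Comparisons: 1


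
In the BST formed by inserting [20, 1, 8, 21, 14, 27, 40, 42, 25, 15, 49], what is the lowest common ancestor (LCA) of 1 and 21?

Tree insertion order: [20, 1, 8, 21, 14, 27, 40, 42, 25, 15, 49]
Tree (level-order array): [20, 1, 21, None, 8, None, 27, None, 14, 25, 40, None, 15, None, None, None, 42, None, None, None, 49]
In a BST, the LCA of p=1, q=21 is the first node v on the
root-to-leaf path with p <= v <= q (go left if both < v, right if both > v).
Walk from root:
  at 20: 1 <= 20 <= 21, this is the LCA
LCA = 20


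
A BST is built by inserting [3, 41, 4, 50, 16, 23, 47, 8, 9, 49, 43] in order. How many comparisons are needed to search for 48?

Search path for 48: 3 -> 41 -> 50 -> 47 -> 49
Found: False
Comparisons: 5


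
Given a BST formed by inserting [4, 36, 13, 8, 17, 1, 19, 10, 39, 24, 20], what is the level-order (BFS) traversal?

Tree insertion order: [4, 36, 13, 8, 17, 1, 19, 10, 39, 24, 20]
Tree (level-order array): [4, 1, 36, None, None, 13, 39, 8, 17, None, None, None, 10, None, 19, None, None, None, 24, 20]
BFS from the root, enqueuing left then right child of each popped node:
  queue [4] -> pop 4, enqueue [1, 36], visited so far: [4]
  queue [1, 36] -> pop 1, enqueue [none], visited so far: [4, 1]
  queue [36] -> pop 36, enqueue [13, 39], visited so far: [4, 1, 36]
  queue [13, 39] -> pop 13, enqueue [8, 17], visited so far: [4, 1, 36, 13]
  queue [39, 8, 17] -> pop 39, enqueue [none], visited so far: [4, 1, 36, 13, 39]
  queue [8, 17] -> pop 8, enqueue [10], visited so far: [4, 1, 36, 13, 39, 8]
  queue [17, 10] -> pop 17, enqueue [19], visited so far: [4, 1, 36, 13, 39, 8, 17]
  queue [10, 19] -> pop 10, enqueue [none], visited so far: [4, 1, 36, 13, 39, 8, 17, 10]
  queue [19] -> pop 19, enqueue [24], visited so far: [4, 1, 36, 13, 39, 8, 17, 10, 19]
  queue [24] -> pop 24, enqueue [20], visited so far: [4, 1, 36, 13, 39, 8, 17, 10, 19, 24]
  queue [20] -> pop 20, enqueue [none], visited so far: [4, 1, 36, 13, 39, 8, 17, 10, 19, 24, 20]
Result: [4, 1, 36, 13, 39, 8, 17, 10, 19, 24, 20]
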